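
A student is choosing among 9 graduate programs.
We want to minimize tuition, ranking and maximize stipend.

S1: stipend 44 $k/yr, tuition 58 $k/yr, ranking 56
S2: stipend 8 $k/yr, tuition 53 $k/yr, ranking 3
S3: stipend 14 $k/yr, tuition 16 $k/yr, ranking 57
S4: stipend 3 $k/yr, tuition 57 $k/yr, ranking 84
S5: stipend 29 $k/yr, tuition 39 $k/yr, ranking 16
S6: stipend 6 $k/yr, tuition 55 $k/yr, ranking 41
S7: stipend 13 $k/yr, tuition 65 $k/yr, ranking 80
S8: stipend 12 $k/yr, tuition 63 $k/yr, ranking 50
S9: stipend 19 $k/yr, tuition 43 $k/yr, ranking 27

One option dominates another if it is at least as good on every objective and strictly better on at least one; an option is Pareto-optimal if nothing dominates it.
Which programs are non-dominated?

S1, S2, S3, S5

S1: not dominated (best stipend).
S2: not dominated (best ranking).
S3: not dominated (best tuition).
S4: dominated by S2 (stipend 8≥3, tuition 53≤57, ranking 3≤84).
S5: not dominated.
S6: dominated by S2 (stipend 8≥6, tuition 53≤55, ranking 3≤41).
S7: dominated by S1 (stipend 44≥13, tuition 58≤65, ranking 56≤80).
S8: dominated by S5 (stipend 29≥12, tuition 39≤63, ranking 16≤50).
S9: dominated by S5 (stipend 29≥19, tuition 39≤43, ranking 16≤27).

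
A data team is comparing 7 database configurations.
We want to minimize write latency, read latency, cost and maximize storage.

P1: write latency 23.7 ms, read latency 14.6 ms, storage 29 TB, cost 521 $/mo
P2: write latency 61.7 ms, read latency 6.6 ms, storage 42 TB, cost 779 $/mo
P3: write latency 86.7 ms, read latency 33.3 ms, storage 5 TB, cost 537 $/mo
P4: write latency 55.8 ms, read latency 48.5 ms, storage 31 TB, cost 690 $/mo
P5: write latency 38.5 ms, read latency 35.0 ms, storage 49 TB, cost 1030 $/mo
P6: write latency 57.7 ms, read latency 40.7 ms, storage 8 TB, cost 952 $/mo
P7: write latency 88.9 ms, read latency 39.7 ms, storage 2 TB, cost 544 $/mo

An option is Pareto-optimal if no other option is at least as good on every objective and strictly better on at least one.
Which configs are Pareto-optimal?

P1, P2, P4, P5

P1: not dominated (best write latency).
P2: not dominated (best read latency).
P3: dominated by P1 (write latency 23.7≤86.7, read latency 14.6≤33.3, storage 29≥5, cost 521≤537).
P4: not dominated.
P5: not dominated (best storage).
P6: dominated by P1 (write latency 23.7≤57.7, read latency 14.6≤40.7, storage 29≥8, cost 521≤952).
P7: dominated by P1 (write latency 23.7≤88.9, read latency 14.6≤39.7, storage 29≥2, cost 521≤544).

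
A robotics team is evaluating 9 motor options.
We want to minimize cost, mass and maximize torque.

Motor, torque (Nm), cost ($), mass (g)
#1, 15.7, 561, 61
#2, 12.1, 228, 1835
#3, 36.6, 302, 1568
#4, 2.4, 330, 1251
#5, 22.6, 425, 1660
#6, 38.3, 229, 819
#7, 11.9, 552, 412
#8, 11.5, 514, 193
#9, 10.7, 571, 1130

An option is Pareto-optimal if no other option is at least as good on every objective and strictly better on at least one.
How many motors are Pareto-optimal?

#1: not dominated (best mass).
#2: not dominated (best cost).
#3: dominated by #6 (torque 38.3≥36.6, cost 229≤302, mass 819≤1568).
#4: dominated by #6 (torque 38.3≥2.4, cost 229≤330, mass 819≤1251).
#5: dominated by #3 (torque 36.6≥22.6, cost 302≤425, mass 1568≤1660).
#6: not dominated (best torque).
#7: not dominated.
#8: not dominated.
#9: dominated by #1 (torque 15.7≥10.7, cost 561≤571, mass 61≤1130).
Pareto-optimal: #1, #2, #6, #7, #8 → 5.

5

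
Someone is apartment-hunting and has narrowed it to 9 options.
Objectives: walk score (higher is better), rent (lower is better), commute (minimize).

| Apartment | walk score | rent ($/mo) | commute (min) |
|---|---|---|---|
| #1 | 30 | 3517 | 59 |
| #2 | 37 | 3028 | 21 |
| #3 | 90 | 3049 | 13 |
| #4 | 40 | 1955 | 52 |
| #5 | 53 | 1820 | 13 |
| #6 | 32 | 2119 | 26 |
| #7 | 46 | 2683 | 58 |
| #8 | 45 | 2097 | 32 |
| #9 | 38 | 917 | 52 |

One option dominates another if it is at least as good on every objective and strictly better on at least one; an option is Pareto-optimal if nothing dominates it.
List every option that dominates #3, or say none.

#1: worse on walk score (30 vs 90).
#2: worse on walk score (37 vs 90).
#4: worse on walk score (40 vs 90).
#5: worse on walk score (53 vs 90).
#6: worse on walk score (32 vs 90).
#7: worse on walk score (46 vs 90).
#8: worse on walk score (45 vs 90).
#9: worse on walk score (38 vs 90).
No option dominates #3.

none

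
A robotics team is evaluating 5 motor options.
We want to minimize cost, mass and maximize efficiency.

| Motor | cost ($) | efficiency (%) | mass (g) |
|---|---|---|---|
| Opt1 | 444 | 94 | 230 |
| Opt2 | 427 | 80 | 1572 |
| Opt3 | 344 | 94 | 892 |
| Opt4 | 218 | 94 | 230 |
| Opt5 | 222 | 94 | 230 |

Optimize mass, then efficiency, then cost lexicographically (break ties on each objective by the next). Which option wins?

Opt4

First minimize mass: best is 230, kept {Opt1, Opt4, Opt5}.
Then maximize efficiency: best is 94, kept {Opt1, Opt4, Opt5}.
Then minimize cost: best is 218, kept {Opt4}.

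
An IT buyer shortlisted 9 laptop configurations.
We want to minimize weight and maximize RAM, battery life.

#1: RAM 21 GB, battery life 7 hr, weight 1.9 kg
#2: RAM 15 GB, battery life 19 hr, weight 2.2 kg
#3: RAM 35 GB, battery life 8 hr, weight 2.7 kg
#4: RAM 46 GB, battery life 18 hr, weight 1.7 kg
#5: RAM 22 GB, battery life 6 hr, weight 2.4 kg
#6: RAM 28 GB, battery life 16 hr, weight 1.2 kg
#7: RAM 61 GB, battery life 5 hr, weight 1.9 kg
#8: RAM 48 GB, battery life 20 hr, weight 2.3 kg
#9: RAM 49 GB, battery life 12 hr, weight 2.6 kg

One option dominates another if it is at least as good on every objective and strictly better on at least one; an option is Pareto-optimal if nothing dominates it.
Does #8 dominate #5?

Yes

#8 vs #5: RAM 48≥22, battery life 20≥6, weight 2.3≤2.4 — #8 is at least as good on every objective with at least one strict improvement.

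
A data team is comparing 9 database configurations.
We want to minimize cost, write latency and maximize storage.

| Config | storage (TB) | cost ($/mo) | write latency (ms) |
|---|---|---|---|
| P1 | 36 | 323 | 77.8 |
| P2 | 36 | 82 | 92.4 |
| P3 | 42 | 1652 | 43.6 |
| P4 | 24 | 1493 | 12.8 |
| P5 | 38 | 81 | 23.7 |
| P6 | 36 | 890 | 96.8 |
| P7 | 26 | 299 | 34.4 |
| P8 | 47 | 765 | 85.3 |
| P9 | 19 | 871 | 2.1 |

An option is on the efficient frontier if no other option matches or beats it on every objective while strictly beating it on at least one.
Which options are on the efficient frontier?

P3, P4, P5, P8, P9

P1: dominated by P5 (storage 38≥36, cost 81≤323, write latency 23.7≤77.8).
P2: dominated by P5 (storage 38≥36, cost 81≤82, write latency 23.7≤92.4).
P3: not dominated.
P4: not dominated.
P5: not dominated (best cost).
P6: dominated by P1 (storage 36≥36, cost 323≤890, write latency 77.8≤96.8).
P7: dominated by P5 (storage 38≥26, cost 81≤299, write latency 23.7≤34.4).
P8: not dominated (best storage).
P9: not dominated (best write latency).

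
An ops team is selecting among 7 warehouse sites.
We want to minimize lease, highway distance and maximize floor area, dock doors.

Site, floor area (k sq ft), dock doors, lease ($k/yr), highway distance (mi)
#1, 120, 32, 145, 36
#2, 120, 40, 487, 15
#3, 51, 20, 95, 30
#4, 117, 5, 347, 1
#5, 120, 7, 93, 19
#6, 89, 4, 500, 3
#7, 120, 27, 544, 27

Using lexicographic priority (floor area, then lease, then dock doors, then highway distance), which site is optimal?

First maximize floor area: best is 120, kept {#1, #2, #5, #7}.
Then minimize lease: best is 93, kept {#5}.

#5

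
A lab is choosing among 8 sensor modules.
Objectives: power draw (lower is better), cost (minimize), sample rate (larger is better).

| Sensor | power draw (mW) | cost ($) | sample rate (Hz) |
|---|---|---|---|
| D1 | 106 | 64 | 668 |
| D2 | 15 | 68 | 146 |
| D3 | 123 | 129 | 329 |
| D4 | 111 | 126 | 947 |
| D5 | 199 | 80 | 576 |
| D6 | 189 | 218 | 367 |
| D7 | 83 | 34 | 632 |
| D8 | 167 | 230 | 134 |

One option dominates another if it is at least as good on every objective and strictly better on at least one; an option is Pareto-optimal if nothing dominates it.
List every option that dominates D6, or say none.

D1, D4, D7

D1: power draw 106≤189, cost 64≤218, sample rate 668≥367 — dominates D6.
D4: power draw 111≤189, cost 126≤218, sample rate 947≥367 — dominates D6.
D7: power draw 83≤189, cost 34≤218, sample rate 632≥367 — dominates D6.
Others (D2, D3, D5, D8) are each worse than D6 on at least one objective.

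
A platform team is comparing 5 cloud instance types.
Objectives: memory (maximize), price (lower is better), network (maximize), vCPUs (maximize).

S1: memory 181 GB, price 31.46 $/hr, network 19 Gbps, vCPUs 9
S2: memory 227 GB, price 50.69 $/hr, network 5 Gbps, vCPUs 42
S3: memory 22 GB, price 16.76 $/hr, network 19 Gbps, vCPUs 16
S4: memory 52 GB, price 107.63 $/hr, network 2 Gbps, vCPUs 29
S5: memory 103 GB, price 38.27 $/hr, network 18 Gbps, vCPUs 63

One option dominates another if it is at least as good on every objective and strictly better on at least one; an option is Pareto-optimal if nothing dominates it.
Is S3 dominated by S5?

No

S5 vs S3: S5 is worse on price (38.27 vs 16.76), so it does not dominate S3.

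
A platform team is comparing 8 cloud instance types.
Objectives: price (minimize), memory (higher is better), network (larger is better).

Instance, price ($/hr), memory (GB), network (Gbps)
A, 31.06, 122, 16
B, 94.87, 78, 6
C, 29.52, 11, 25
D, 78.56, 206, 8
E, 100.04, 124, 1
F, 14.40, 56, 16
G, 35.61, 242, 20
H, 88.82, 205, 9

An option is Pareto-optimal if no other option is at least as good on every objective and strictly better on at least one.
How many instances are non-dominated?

A: not dominated.
B: dominated by A (price 31.06≤94.87, memory 122≥78, network 16≥6).
C: not dominated (best network).
D: dominated by G (price 35.61≤78.56, memory 242≥206, network 20≥8).
E: dominated by D (price 78.56≤100.04, memory 206≥124, network 8≥1).
F: not dominated (best price).
G: not dominated (best memory).
H: dominated by G (price 35.61≤88.82, memory 242≥205, network 20≥9).
Pareto-optimal: A, C, F, G → 4.

4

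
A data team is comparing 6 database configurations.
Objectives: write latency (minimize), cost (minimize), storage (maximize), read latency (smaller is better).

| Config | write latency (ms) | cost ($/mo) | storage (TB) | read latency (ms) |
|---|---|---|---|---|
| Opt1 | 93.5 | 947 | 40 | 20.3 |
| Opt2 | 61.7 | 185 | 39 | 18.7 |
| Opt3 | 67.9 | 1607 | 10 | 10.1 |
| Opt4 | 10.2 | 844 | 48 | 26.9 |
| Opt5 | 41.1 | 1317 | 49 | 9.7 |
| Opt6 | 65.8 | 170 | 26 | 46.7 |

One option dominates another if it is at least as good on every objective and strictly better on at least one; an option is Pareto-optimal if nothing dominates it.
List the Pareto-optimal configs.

Opt1, Opt2, Opt4, Opt5, Opt6

Opt1: not dominated.
Opt2: not dominated.
Opt3: dominated by Opt5 (write latency 41.1≤67.9, cost 1317≤1607, storage 49≥10, read latency 9.7≤10.1).
Opt4: not dominated (best write latency).
Opt5: not dominated (best storage).
Opt6: not dominated (best cost).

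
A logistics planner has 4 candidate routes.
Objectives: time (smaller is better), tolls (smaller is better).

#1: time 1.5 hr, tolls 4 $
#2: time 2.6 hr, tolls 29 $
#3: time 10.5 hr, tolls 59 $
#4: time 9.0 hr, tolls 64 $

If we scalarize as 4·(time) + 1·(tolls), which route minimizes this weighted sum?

#1: 4·1.5 + 1·4 = 10.0
#2: 4·2.6 + 1·29 = 39.4
#3: 4·10.5 + 1·59 = 101.0
#4: 4·9.0 + 1·64 = 100.0
Lowest: #1 at 10.0.

#1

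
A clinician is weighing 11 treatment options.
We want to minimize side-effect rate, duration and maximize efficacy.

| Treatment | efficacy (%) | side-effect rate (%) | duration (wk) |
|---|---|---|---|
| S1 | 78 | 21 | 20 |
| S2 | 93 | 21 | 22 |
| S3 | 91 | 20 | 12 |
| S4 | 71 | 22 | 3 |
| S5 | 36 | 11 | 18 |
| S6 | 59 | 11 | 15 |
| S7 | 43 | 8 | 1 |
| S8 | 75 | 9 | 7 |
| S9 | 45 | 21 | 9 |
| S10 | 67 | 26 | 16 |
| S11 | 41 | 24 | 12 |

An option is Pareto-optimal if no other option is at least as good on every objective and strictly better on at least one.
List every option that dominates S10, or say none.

S3: efficacy 91≥67, side-effect rate 20≤26, duration 12≤16 — dominates S10.
S4: efficacy 71≥67, side-effect rate 22≤26, duration 3≤16 — dominates S10.
S8: efficacy 75≥67, side-effect rate 9≤26, duration 7≤16 — dominates S10.
Others (S1, S2, S5, S6, S7, S9, S11) are each worse than S10 on at least one objective.

S3, S4, S8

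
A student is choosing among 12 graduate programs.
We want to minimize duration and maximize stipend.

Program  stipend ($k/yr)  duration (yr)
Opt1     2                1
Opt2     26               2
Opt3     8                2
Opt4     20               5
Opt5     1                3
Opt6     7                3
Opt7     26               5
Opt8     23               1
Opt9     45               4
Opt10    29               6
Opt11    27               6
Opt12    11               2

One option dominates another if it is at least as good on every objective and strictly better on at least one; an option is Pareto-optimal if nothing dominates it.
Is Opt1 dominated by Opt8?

Yes

Opt8 vs Opt1: stipend 23≥2, duration 1≤1 — Opt8 is at least as good on every objective with at least one strict improvement.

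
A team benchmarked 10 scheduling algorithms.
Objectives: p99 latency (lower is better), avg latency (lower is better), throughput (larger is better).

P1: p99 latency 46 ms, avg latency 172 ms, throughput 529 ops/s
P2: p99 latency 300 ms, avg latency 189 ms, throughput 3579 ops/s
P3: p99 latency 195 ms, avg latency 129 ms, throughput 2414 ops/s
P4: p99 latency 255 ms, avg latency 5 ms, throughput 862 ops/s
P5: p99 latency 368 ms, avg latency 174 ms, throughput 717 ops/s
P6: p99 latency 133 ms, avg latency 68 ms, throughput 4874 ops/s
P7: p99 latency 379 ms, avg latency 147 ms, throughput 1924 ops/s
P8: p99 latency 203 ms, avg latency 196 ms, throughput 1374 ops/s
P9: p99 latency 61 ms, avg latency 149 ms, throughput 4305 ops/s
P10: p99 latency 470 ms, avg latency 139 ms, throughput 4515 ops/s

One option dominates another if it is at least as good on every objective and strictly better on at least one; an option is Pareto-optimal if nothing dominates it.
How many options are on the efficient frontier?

P1: not dominated (best p99 latency).
P2: dominated by P6 (p99 latency 133≤300, avg latency 68≤189, throughput 4874≥3579).
P3: dominated by P6 (p99 latency 133≤195, avg latency 68≤129, throughput 4874≥2414).
P4: not dominated (best avg latency).
P5: dominated by P3 (p99 latency 195≤368, avg latency 129≤174, throughput 2414≥717).
P6: not dominated (best throughput).
P7: dominated by P3 (p99 latency 195≤379, avg latency 129≤147, throughput 2414≥1924).
P8: dominated by P3 (p99 latency 195≤203, avg latency 129≤196, throughput 2414≥1374).
P9: not dominated.
P10: dominated by P6 (p99 latency 133≤470, avg latency 68≤139, throughput 4874≥4515).
Pareto-optimal: P1, P4, P6, P9 → 4.

4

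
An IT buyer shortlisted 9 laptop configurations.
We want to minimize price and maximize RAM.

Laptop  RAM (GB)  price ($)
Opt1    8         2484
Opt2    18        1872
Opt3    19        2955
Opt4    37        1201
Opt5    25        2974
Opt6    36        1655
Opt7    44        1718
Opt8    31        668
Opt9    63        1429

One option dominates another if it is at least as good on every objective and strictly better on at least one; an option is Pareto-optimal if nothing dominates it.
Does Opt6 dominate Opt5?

Opt6 vs Opt5: RAM 36≥25, price 1655≤2974 — Opt6 is at least as good on every objective with at least one strict improvement.

Yes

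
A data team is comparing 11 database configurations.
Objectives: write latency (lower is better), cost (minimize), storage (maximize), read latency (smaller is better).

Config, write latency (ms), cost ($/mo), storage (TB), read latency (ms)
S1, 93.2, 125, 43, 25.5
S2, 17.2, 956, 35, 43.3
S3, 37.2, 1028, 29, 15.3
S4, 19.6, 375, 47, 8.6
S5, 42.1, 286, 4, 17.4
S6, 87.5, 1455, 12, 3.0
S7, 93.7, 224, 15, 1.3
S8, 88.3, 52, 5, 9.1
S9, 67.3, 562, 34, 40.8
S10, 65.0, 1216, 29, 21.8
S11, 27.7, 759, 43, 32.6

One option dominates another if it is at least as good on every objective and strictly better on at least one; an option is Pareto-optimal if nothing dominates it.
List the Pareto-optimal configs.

S1, S2, S4, S5, S6, S7, S8

S1: not dominated.
S2: not dominated (best write latency).
S3: dominated by S4 (write latency 19.6≤37.2, cost 375≤1028, storage 47≥29, read latency 8.6≤15.3).
S4: not dominated (best storage).
S5: not dominated.
S6: not dominated.
S7: not dominated (best read latency).
S8: not dominated (best cost).
S9: dominated by S4 (write latency 19.6≤67.3, cost 375≤562, storage 47≥34, read latency 8.6≤40.8).
S10: dominated by S3 (write latency 37.2≤65.0, cost 1028≤1216, storage 29≥29, read latency 15.3≤21.8).
S11: dominated by S4 (write latency 19.6≤27.7, cost 375≤759, storage 47≥43, read latency 8.6≤32.6).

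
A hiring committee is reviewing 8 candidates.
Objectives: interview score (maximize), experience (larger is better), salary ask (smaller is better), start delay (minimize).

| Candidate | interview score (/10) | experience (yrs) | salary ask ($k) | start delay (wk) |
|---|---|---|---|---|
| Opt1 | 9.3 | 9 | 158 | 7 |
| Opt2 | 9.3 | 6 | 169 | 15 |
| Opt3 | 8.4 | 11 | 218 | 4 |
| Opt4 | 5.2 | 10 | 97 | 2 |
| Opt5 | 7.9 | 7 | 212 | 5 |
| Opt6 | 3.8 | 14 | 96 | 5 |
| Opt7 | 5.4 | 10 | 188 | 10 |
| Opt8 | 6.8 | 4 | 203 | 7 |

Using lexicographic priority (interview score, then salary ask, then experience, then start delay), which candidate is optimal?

Opt1

First maximize interview score: best is 9.3, kept {Opt1, Opt2}.
Then minimize salary ask: best is 158, kept {Opt1}.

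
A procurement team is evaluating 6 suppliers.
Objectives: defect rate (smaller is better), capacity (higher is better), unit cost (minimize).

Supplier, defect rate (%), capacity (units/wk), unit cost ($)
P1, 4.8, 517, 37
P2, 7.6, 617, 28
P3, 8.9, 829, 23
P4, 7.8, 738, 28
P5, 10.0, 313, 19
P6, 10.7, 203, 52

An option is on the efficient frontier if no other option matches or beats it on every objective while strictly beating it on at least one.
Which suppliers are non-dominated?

P1, P2, P3, P4, P5

P1: not dominated (best defect rate).
P2: not dominated.
P3: not dominated (best capacity).
P4: not dominated.
P5: not dominated (best unit cost).
P6: dominated by P1 (defect rate 4.8≤10.7, capacity 517≥203, unit cost 37≤52).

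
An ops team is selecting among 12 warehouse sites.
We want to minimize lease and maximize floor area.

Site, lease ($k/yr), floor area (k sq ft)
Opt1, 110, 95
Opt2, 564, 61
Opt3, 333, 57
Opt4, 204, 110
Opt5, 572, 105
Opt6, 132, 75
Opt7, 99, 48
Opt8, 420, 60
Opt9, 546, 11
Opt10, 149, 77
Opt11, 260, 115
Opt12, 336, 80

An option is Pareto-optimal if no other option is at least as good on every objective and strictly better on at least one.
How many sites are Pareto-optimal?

4

Opt1: not dominated.
Opt2: dominated by Opt1 (lease 110≤564, floor area 95≥61).
Opt3: dominated by Opt1 (lease 110≤333, floor area 95≥57).
Opt4: not dominated.
Opt5: dominated by Opt4 (lease 204≤572, floor area 110≥105).
Opt6: dominated by Opt1 (lease 110≤132, floor area 95≥75).
Opt7: not dominated (best lease).
Opt8: dominated by Opt1 (lease 110≤420, floor area 95≥60).
Opt9: dominated by Opt1 (lease 110≤546, floor area 95≥11).
Opt10: dominated by Opt1 (lease 110≤149, floor area 95≥77).
Opt11: not dominated (best floor area).
Opt12: dominated by Opt1 (lease 110≤336, floor area 95≥80).
Pareto-optimal: Opt1, Opt4, Opt7, Opt11 → 4.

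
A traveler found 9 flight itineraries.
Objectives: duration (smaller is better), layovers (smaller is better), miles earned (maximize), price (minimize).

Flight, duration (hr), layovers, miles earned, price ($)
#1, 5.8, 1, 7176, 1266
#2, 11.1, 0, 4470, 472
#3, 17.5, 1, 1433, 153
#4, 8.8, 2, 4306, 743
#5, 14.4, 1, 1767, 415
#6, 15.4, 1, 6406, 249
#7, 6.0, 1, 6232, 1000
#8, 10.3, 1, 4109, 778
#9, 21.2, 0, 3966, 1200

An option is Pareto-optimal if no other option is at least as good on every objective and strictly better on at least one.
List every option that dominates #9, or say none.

#2: duration 11.1≤21.2, layovers 0≤0, miles earned 4470≥3966, price 472≤1200 — dominates #9.
Others (#1, #3, #4, #5, #6, #7, #8) are each worse than #9 on at least one objective.

#2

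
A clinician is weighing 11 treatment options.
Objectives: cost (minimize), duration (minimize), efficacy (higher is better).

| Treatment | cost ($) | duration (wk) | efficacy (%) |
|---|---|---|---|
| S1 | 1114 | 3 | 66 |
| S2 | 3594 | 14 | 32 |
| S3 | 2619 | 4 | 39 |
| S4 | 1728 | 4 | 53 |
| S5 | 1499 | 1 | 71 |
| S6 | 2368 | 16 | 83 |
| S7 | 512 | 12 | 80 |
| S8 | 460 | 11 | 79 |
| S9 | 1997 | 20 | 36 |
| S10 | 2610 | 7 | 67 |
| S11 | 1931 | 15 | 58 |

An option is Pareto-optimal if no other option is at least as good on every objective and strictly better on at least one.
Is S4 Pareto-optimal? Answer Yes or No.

S1 vs S4: cost 1114≤1728, duration 3≤4, efficacy 66≥53 — S1 is at least as good on every objective and strictly better on at least one, so S1 dominates S4.

No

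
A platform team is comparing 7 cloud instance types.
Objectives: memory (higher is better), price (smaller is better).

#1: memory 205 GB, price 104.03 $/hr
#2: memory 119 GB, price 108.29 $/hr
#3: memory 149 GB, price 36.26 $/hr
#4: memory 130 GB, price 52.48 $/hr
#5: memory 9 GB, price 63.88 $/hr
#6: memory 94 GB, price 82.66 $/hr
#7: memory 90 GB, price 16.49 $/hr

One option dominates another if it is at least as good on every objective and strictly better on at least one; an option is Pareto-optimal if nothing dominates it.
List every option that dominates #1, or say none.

none

#2: worse on memory (119 vs 205).
#3: worse on memory (149 vs 205).
#4: worse on memory (130 vs 205).
#5: worse on memory (9 vs 205).
#6: worse on memory (94 vs 205).
#7: worse on memory (90 vs 205).
No option dominates #1.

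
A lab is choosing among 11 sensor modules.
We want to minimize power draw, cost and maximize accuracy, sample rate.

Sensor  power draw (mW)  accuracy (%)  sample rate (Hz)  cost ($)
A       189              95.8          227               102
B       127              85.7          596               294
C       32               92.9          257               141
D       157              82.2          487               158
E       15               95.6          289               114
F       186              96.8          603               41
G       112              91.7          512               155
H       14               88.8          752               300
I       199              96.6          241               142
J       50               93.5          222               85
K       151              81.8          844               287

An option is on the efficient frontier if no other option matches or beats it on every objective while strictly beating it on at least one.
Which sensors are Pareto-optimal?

A: dominated by F (power draw 186≤189, accuracy 96.8≥95.8, sample rate 603≥227, cost 41≤102).
B: not dominated.
C: dominated by E (power draw 15≤32, accuracy 95.6≥92.9, sample rate 289≥257, cost 114≤141).
D: dominated by G (power draw 112≤157, accuracy 91.7≥82.2, sample rate 512≥487, cost 155≤158).
E: not dominated.
F: not dominated (best accuracy).
G: not dominated.
H: not dominated (best power draw).
I: dominated by F (power draw 186≤199, accuracy 96.8≥96.6, sample rate 603≥241, cost 41≤142).
J: not dominated.
K: not dominated (best sample rate).

B, E, F, G, H, J, K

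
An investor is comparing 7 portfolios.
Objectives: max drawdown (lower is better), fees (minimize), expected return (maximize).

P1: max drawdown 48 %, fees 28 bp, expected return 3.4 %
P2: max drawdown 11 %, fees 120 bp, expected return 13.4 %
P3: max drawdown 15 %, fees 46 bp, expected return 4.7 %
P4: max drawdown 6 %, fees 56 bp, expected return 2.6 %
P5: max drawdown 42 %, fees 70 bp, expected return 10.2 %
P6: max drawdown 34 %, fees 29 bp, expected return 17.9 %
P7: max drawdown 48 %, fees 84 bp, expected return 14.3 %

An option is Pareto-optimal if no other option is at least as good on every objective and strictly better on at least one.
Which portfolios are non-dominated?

P1: not dominated (best fees).
P2: not dominated.
P3: not dominated.
P4: not dominated (best max drawdown).
P5: dominated by P6 (max drawdown 34≤42, fees 29≤70, expected return 17.9≥10.2).
P6: not dominated (best expected return).
P7: dominated by P6 (max drawdown 34≤48, fees 29≤84, expected return 17.9≥14.3).

P1, P2, P3, P4, P6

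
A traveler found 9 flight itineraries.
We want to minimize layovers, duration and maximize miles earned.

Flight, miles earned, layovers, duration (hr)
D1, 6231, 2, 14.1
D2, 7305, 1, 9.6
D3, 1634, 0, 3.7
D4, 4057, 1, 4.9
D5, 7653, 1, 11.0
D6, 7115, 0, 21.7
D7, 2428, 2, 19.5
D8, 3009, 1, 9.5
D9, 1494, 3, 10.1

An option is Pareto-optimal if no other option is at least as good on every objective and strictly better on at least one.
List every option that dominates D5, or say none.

D1: worse on miles earned (6231 vs 7653).
D2: worse on miles earned (7305 vs 7653).
D3: worse on miles earned (1634 vs 7653).
D4: worse on miles earned (4057 vs 7653).
D6: worse on miles earned (7115 vs 7653).
D7: worse on miles earned (2428 vs 7653).
D8: worse on miles earned (3009 vs 7653).
D9: worse on miles earned (1494 vs 7653).
No option dominates D5.

none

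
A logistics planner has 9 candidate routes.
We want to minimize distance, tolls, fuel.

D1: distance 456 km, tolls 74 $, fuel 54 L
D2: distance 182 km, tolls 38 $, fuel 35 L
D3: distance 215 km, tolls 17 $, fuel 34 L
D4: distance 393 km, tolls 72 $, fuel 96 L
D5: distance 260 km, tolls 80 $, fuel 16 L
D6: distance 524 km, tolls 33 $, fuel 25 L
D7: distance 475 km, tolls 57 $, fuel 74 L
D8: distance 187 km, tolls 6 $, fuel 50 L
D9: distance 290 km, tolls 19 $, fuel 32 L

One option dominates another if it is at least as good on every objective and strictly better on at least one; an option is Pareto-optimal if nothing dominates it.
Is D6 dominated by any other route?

D1: worse on tolls (74 vs 33).
D2: worse on tolls (38 vs 33).
D3: worse on fuel (34 vs 25).
D4: worse on tolls (72 vs 33).
D5: worse on tolls (80 vs 33).
D7: worse on tolls (57 vs 33).
D8: worse on fuel (50 vs 25).
D9: worse on fuel (32 vs 25).
No option is at least as good as D6 on every objective and strictly better on one.

No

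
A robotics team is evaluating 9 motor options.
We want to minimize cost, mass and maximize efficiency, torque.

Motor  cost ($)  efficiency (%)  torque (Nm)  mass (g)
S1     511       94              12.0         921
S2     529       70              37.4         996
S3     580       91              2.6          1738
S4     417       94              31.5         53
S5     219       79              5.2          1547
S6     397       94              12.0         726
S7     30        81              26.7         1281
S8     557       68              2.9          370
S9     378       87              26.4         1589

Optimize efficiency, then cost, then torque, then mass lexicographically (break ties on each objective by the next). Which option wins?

S6

First maximize efficiency: best is 94, kept {S1, S4, S6}.
Then minimize cost: best is 397, kept {S6}.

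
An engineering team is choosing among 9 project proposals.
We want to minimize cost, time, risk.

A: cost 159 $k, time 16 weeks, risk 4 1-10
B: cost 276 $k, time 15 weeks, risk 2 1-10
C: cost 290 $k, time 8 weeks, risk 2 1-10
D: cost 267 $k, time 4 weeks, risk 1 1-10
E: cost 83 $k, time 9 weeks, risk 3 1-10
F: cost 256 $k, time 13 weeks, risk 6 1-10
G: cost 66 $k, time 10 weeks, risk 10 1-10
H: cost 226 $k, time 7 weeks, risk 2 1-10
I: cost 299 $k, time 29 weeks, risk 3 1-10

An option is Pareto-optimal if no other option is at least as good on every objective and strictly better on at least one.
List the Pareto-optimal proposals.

A: dominated by E (cost 83≤159, time 9≤16, risk 3≤4).
B: dominated by D (cost 267≤276, time 4≤15, risk 1≤2).
C: dominated by D (cost 267≤290, time 4≤8, risk 1≤2).
D: not dominated (best time).
E: not dominated.
F: dominated by E (cost 83≤256, time 9≤13, risk 3≤6).
G: not dominated (best cost).
H: not dominated.
I: dominated by B (cost 276≤299, time 15≤29, risk 2≤3).

D, E, G, H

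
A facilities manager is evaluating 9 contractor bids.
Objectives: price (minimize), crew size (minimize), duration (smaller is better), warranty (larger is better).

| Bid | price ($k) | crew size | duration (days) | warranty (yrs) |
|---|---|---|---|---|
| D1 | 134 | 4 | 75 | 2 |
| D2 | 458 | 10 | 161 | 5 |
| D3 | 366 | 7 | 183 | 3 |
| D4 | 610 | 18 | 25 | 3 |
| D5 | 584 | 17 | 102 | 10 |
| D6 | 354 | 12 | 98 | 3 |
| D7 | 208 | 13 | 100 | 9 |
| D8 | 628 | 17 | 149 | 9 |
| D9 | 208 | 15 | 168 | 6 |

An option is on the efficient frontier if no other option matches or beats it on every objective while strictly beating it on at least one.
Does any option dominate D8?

Yes

D5 vs D8: price 584≤628, crew size 17≤17, duration 102≤149, warranty 10≥9 — D5 is at least as good on every objective and strictly better on at least one, so D5 dominates D8.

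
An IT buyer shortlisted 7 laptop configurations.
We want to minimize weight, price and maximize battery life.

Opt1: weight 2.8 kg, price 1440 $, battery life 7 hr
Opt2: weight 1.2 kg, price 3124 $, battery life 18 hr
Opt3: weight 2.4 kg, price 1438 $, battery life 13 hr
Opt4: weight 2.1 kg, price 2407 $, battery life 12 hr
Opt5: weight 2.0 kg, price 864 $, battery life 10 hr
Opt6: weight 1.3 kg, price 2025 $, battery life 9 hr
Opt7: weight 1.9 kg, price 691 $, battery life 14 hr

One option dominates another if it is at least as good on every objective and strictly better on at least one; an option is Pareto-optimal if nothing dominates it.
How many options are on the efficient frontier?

3

Opt1: dominated by Opt3 (weight 2.4≤2.8, price 1438≤1440, battery life 13≥7).
Opt2: not dominated (best weight).
Opt3: dominated by Opt7 (weight 1.9≤2.4, price 691≤1438, battery life 14≥13).
Opt4: dominated by Opt7 (weight 1.9≤2.1, price 691≤2407, battery life 14≥12).
Opt5: dominated by Opt7 (weight 1.9≤2.0, price 691≤864, battery life 14≥10).
Opt6: not dominated.
Opt7: not dominated (best price).
Pareto-optimal: Opt2, Opt6, Opt7 → 3.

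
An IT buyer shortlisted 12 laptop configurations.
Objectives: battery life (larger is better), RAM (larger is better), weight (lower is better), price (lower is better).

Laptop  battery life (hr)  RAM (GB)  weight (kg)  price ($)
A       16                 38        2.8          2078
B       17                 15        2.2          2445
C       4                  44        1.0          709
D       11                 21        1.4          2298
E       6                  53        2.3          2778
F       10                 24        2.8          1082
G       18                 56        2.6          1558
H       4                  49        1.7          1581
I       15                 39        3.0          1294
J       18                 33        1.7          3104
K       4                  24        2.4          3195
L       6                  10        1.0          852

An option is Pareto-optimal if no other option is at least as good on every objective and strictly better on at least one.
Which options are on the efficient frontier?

A: dominated by G (battery life 18≥16, RAM 56≥38, weight 2.6≤2.8, price 1558≤2078).
B: not dominated.
C: not dominated (best price).
D: not dominated.
E: not dominated.
F: not dominated.
G: not dominated (best RAM).
H: not dominated.
I: not dominated.
J: not dominated.
K: dominated by C (battery life 4≥4, RAM 44≥24, weight 1.0≤2.4, price 709≤3195).
L: not dominated.

B, C, D, E, F, G, H, I, J, L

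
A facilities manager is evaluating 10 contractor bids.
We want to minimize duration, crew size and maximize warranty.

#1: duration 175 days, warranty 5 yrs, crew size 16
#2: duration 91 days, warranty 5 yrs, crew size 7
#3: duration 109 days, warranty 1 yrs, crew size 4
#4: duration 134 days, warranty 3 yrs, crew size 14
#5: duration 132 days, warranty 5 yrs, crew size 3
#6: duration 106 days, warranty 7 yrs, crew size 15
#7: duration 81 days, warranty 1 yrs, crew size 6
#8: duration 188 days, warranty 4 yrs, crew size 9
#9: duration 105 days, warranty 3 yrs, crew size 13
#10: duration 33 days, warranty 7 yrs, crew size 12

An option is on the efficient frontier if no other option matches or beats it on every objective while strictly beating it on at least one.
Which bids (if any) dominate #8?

#2: duration 91≤188, warranty 5≥4, crew size 7≤9 — dominates #8.
#5: duration 132≤188, warranty 5≥4, crew size 3≤9 — dominates #8.
Others (#1, #3, #4, #6, #7, #9, #10) are each worse than #8 on at least one objective.

#2, #5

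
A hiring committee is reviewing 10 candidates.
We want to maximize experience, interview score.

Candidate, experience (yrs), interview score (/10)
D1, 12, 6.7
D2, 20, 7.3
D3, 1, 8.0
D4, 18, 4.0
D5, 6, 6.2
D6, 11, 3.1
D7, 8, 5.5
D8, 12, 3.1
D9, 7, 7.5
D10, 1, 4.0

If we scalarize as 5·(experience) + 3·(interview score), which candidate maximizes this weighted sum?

D2

D1: 5·12 + 3·6.7 = 80.1
D2: 5·20 + 3·7.3 = 121.9
D3: 5·1 + 3·8.0 = 29.0
D4: 5·18 + 3·4.0 = 102.0
D5: 5·6 + 3·6.2 = 48.6
D6: 5·11 + 3·3.1 = 64.3
D7: 5·8 + 3·5.5 = 56.5
D8: 5·12 + 3·3.1 = 69.3
D9: 5·7 + 3·7.5 = 57.5
D10: 5·1 + 3·4.0 = 17.0
Highest: D2 at 121.9.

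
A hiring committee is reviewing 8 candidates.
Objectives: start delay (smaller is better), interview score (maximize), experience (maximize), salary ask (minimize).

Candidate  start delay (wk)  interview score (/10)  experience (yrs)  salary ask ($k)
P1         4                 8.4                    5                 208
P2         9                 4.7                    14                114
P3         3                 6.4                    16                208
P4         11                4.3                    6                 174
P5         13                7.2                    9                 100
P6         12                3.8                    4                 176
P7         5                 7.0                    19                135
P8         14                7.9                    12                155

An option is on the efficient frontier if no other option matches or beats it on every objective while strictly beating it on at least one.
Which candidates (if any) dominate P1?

P2: worse on start delay (9 vs 4).
P3: worse on interview score (6.4 vs 8.4).
P4: worse on start delay (11 vs 4).
P5: worse on start delay (13 vs 4).
P6: worse on start delay (12 vs 4).
P7: worse on start delay (5 vs 4).
P8: worse on start delay (14 vs 4).
No option dominates P1.

none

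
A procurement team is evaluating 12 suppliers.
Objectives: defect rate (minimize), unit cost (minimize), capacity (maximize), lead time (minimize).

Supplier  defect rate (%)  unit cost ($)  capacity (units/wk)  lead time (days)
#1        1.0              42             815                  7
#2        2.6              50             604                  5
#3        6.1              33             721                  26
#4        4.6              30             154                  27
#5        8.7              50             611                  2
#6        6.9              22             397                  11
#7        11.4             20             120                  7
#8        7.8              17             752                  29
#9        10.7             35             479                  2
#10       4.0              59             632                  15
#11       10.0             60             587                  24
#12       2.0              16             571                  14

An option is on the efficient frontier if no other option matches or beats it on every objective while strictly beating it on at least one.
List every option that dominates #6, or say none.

none

#1: worse on unit cost (42 vs 22).
#2: worse on unit cost (50 vs 22).
#3: worse on unit cost (33 vs 22).
#4: worse on unit cost (30 vs 22).
#5: worse on defect rate (8.7 vs 6.9).
#7: worse on defect rate (11.4 vs 6.9).
#8: worse on defect rate (7.8 vs 6.9).
#9: worse on defect rate (10.7 vs 6.9).
#10: worse on unit cost (59 vs 22).
#11: worse on defect rate (10.0 vs 6.9).
#12: worse on lead time (14 vs 11).
No option dominates #6.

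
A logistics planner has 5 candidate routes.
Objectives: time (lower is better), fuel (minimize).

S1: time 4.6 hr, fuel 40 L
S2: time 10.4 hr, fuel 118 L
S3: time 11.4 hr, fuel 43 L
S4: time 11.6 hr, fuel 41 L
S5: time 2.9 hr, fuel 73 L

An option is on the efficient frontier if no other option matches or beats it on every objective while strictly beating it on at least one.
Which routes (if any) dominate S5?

none

S1: worse on time (4.6 vs 2.9).
S2: worse on time (10.4 vs 2.9).
S3: worse on time (11.4 vs 2.9).
S4: worse on time (11.6 vs 2.9).
No option dominates S5.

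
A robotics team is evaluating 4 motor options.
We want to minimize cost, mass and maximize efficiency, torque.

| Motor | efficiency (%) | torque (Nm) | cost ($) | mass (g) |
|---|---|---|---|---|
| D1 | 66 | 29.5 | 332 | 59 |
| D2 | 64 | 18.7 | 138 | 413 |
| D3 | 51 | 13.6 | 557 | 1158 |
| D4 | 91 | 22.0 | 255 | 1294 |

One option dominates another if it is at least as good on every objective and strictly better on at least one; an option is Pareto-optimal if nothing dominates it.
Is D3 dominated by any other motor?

D1 vs D3: efficiency 66≥51, torque 29.5≥13.6, cost 332≤557, mass 59≤1158 — D1 is at least as good on every objective and strictly better on at least one, so D1 dominates D3.

Yes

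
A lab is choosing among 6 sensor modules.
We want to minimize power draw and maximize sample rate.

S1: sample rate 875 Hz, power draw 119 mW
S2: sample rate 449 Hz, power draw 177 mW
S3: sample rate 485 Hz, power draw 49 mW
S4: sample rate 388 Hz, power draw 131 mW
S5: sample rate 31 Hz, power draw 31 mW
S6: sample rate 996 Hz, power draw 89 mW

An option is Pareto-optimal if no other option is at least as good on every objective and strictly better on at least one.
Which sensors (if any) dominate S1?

S6

S6: sample rate 996≥875, power draw 89≤119 — dominates S1.
Others (S2, S3, S4, S5) are each worse than S1 on at least one objective.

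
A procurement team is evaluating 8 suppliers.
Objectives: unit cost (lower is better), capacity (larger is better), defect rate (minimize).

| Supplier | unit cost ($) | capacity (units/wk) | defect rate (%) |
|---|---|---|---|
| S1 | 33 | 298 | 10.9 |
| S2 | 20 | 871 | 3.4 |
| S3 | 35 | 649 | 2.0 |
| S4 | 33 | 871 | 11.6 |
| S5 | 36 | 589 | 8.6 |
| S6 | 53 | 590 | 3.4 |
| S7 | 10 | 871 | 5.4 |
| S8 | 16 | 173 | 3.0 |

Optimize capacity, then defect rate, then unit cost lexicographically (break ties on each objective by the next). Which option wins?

S2

First maximize capacity: best is 871, kept {S2, S4, S7}.
Then minimize defect rate: best is 3.4, kept {S2}.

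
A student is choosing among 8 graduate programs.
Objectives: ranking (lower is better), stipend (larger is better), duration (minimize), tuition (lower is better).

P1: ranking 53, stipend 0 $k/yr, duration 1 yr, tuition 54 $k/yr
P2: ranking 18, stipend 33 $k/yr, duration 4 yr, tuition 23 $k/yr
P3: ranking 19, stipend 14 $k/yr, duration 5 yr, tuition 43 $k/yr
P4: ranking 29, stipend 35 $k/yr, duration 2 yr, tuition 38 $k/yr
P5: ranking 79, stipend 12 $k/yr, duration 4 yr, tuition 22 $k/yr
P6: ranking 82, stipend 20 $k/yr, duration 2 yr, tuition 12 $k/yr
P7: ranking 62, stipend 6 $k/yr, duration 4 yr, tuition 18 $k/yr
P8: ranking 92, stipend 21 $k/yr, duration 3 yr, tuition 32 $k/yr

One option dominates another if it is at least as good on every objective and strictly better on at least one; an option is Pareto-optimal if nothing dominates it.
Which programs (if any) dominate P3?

P2: ranking 18≤19, stipend 33≥14, duration 4≤5, tuition 23≤43 — dominates P3.
Others (P1, P4, P5, P6, P7, P8) are each worse than P3 on at least one objective.

P2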